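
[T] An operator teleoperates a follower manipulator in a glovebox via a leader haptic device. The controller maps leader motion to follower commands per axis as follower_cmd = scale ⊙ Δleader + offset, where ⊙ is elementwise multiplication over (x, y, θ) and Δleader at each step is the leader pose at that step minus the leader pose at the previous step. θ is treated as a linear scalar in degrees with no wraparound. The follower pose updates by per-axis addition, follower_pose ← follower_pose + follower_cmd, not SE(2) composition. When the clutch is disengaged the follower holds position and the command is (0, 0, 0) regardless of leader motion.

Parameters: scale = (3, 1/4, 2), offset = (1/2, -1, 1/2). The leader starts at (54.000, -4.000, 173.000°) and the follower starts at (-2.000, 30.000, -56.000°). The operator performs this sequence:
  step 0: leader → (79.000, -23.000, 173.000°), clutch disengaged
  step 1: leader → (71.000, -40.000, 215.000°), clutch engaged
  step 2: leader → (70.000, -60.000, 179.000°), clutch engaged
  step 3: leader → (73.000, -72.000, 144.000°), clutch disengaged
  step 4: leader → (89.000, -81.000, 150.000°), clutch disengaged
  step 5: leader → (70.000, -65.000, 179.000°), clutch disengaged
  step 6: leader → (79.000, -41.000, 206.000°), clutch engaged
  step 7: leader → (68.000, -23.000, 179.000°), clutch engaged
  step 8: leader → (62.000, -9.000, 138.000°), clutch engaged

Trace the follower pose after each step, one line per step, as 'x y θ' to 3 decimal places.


step 0: Δleader=(25.000, -19.000, 0.000°), disengaged; cmd=(0,0,0) → follower holds at (-2.000, 30.000, -56.000°)
step 1: Δleader=(-8.000, -17.000, 42.000°), engaged; cmd=(-23.500, -5.250, 84.500°) → follower=(-25.500, 24.750, 28.500°)
step 2: Δleader=(-1.000, -20.000, -36.000°), engaged; cmd=(-2.500, -6.000, -71.500°) → follower=(-28.000, 18.750, -43.000°)
step 3: Δleader=(3.000, -12.000, -35.000°), disengaged; cmd=(0,0,0) → follower holds at (-28.000, 18.750, -43.000°)
step 4: Δleader=(16.000, -9.000, 6.000°), disengaged; cmd=(0,0,0) → follower holds at (-28.000, 18.750, -43.000°)
step 5: Δleader=(-19.000, 16.000, 29.000°), disengaged; cmd=(0,0,0) → follower holds at (-28.000, 18.750, -43.000°)
step 6: Δleader=(9.000, 24.000, 27.000°), engaged; cmd=(27.500, 5.000, 54.500°) → follower=(-0.500, 23.750, 11.500°)
step 7: Δleader=(-11.000, 18.000, -27.000°), engaged; cmd=(-32.500, 3.500, -53.500°) → follower=(-33.000, 27.250, -42.000°)
step 8: Δleader=(-6.000, 14.000, -41.000°), engaged; cmd=(-17.500, 2.500, -81.500°) → follower=(-50.500, 29.750, -123.500°)

-2.000 30.000 -56.000
-25.500 24.750 28.500
-28.000 18.750 -43.000
-28.000 18.750 -43.000
-28.000 18.750 -43.000
-28.000 18.750 -43.000
-0.500 23.750 11.500
-33.000 27.250 -42.000
-50.500 29.750 -123.500


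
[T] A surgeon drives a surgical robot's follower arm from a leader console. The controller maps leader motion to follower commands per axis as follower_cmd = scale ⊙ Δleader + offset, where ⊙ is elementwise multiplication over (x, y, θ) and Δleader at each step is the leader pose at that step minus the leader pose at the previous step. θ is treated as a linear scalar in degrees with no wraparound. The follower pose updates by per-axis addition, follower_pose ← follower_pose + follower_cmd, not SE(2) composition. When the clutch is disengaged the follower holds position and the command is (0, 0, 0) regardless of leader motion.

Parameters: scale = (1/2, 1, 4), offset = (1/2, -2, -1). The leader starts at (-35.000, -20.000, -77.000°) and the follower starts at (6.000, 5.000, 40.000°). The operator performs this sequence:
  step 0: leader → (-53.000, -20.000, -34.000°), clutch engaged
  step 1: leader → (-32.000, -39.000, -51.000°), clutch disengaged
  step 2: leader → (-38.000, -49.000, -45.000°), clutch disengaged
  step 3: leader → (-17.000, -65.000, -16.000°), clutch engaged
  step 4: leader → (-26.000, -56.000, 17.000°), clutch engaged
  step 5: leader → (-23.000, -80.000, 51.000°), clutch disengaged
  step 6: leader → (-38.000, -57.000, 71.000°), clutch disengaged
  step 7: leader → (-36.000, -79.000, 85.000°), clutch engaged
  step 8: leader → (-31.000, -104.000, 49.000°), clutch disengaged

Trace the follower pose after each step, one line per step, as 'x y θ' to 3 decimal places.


step 0: Δleader=(-18.000, 0.000, 43.000°), engaged; cmd=(-8.500, -2.000, 171.000°) → follower=(-2.500, 3.000, 211.000°)
step 1: Δleader=(21.000, -19.000, -17.000°), disengaged; cmd=(0,0,0) → follower holds at (-2.500, 3.000, 211.000°)
step 2: Δleader=(-6.000, -10.000, 6.000°), disengaged; cmd=(0,0,0) → follower holds at (-2.500, 3.000, 211.000°)
step 3: Δleader=(21.000, -16.000, 29.000°), engaged; cmd=(11.000, -18.000, 115.000°) → follower=(8.500, -15.000, 326.000°)
step 4: Δleader=(-9.000, 9.000, 33.000°), engaged; cmd=(-4.000, 7.000, 131.000°) → follower=(4.500, -8.000, 457.000°)
step 5: Δleader=(3.000, -24.000, 34.000°), disengaged; cmd=(0,0,0) → follower holds at (4.500, -8.000, 457.000°)
step 6: Δleader=(-15.000, 23.000, 20.000°), disengaged; cmd=(0,0,0) → follower holds at (4.500, -8.000, 457.000°)
step 7: Δleader=(2.000, -22.000, 14.000°), engaged; cmd=(1.500, -24.000, 55.000°) → follower=(6.000, -32.000, 512.000°)
step 8: Δleader=(5.000, -25.000, -36.000°), disengaged; cmd=(0,0,0) → follower holds at (6.000, -32.000, 512.000°)

-2.500 3.000 211.000
-2.500 3.000 211.000
-2.500 3.000 211.000
8.500 -15.000 326.000
4.500 -8.000 457.000
4.500 -8.000 457.000
4.500 -8.000 457.000
6.000 -32.000 512.000
6.000 -32.000 512.000


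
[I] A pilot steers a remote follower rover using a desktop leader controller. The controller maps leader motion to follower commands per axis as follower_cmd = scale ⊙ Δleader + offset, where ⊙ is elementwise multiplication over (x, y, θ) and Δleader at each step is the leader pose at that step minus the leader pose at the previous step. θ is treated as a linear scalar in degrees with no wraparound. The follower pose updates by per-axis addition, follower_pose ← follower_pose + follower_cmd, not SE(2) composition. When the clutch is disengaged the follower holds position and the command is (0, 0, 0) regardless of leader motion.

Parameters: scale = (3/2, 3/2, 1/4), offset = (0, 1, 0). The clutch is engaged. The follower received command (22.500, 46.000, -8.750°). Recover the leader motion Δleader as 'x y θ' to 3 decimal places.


15.000 30.000 -35.000

axis x: (22.500 − 0) / (3/2) = 15.000
axis y: (46.000 − 1) / (3/2) = 30.000
axis θ: (-8.750 − 0) / (1/4) = -35.000


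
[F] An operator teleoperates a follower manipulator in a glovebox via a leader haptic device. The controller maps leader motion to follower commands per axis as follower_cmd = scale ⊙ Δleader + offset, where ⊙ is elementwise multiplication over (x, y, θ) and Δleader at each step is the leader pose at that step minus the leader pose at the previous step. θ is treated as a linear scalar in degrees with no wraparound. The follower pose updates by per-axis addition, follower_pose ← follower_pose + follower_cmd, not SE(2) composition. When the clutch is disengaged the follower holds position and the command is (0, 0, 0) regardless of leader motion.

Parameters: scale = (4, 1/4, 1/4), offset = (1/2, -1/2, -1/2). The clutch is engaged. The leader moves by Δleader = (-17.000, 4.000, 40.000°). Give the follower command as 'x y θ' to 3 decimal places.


-67.500 0.500 9.500

axis x: 4·-17.000 + 1/2 = -67.500
axis y: 1/4·4.000 + -1/2 = 0.500
axis θ: 1/4·40.000 + -1/2 = 9.500


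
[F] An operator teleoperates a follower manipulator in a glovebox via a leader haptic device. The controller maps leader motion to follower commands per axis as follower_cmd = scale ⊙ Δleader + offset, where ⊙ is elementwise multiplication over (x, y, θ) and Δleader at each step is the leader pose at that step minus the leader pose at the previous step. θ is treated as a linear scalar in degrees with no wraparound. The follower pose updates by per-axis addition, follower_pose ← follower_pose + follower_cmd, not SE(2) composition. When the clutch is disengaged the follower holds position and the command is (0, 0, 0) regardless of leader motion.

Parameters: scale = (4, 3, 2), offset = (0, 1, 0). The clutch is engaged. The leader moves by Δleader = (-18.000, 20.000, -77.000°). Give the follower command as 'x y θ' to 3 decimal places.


-72.000 61.000 -154.000

axis x: 4·-18.000 + 0 = -72.000
axis y: 3·20.000 + 1 = 61.000
axis θ: 2·-77.000 + 0 = -154.000


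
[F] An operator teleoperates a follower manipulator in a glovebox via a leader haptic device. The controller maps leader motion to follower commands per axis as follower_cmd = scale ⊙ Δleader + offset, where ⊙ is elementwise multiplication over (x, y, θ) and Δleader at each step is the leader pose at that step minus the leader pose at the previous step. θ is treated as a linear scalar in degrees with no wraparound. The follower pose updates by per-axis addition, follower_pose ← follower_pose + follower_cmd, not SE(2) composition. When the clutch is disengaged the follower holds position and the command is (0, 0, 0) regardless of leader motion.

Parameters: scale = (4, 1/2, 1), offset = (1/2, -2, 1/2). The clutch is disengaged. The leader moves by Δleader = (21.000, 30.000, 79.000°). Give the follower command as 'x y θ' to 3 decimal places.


clutch disengaged → follower holds; cmd = (0, 0, 0)

0.000 0.000 0.000


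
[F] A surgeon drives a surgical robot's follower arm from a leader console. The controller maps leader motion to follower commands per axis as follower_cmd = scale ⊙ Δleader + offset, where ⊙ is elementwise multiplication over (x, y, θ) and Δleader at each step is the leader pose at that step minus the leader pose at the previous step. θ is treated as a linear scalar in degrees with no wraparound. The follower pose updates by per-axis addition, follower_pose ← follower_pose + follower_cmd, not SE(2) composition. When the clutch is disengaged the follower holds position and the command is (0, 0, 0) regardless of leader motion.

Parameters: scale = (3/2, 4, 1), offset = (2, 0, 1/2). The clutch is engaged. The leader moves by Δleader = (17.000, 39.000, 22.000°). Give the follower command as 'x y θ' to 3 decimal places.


axis x: 3/2·17.000 + 2 = 27.500
axis y: 4·39.000 + 0 = 156.000
axis θ: 1·22.000 + 1/2 = 22.500

27.500 156.000 22.500


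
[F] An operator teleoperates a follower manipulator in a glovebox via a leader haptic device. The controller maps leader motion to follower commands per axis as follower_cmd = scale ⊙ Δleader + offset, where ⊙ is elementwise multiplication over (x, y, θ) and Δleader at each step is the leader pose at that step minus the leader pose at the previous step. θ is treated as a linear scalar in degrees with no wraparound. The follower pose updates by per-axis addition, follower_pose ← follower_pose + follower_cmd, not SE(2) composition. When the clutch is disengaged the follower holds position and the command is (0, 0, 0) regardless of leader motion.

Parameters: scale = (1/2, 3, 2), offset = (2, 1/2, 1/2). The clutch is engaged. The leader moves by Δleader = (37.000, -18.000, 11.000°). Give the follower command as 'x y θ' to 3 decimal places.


axis x: 1/2·37.000 + 2 = 20.500
axis y: 3·-18.000 + 1/2 = -53.500
axis θ: 2·11.000 + 1/2 = 22.500

20.500 -53.500 22.500


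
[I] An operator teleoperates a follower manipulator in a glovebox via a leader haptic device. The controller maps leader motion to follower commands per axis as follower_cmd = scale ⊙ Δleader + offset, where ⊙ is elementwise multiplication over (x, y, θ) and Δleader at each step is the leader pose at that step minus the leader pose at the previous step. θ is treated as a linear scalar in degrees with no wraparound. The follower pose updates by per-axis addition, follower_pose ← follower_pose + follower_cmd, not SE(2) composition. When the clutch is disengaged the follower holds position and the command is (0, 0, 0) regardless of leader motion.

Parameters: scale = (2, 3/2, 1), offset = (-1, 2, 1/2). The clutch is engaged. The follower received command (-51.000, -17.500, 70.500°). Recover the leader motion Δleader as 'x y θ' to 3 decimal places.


-25.000 -13.000 70.000

axis x: (-51.000 − -1) / (2) = -25.000
axis y: (-17.500 − 2) / (3/2) = -13.000
axis θ: (70.500 − 1/2) / (1) = 70.000


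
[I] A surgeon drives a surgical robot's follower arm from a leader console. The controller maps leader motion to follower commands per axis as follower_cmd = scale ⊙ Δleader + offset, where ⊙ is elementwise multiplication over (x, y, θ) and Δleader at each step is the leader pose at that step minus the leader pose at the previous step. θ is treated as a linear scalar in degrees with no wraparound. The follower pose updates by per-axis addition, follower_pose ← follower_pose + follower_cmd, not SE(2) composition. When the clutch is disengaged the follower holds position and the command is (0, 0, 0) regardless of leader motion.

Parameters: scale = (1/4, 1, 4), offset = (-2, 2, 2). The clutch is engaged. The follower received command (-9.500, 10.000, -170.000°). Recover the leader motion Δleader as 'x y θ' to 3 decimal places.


-30.000 8.000 -43.000

axis x: (-9.500 − -2) / (1/4) = -30.000
axis y: (10.000 − 2) / (1) = 8.000
axis θ: (-170.000 − 2) / (4) = -43.000


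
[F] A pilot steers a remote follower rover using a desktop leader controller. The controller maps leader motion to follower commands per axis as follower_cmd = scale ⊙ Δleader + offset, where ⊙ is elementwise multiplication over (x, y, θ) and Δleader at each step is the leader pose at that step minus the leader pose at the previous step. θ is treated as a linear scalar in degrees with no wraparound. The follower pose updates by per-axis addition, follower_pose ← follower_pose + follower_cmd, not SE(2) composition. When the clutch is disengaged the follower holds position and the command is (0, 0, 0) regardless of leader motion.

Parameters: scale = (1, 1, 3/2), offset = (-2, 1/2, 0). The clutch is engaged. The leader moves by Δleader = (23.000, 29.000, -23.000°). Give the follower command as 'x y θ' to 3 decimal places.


21.000 29.500 -34.500

axis x: 1·23.000 + -2 = 21.000
axis y: 1·29.000 + 1/2 = 29.500
axis θ: 3/2·-23.000 + 0 = -34.500


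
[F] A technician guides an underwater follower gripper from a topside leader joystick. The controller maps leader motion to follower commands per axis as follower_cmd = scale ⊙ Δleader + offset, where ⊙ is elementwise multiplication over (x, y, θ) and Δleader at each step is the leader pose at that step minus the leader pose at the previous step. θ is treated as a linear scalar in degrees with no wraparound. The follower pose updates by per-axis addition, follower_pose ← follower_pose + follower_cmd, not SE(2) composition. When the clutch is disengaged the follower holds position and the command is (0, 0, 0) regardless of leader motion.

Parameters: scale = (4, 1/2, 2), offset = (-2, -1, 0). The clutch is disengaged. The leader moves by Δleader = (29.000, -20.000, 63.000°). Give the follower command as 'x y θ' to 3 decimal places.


clutch disengaged → follower holds; cmd = (0, 0, 0)

0.000 0.000 0.000


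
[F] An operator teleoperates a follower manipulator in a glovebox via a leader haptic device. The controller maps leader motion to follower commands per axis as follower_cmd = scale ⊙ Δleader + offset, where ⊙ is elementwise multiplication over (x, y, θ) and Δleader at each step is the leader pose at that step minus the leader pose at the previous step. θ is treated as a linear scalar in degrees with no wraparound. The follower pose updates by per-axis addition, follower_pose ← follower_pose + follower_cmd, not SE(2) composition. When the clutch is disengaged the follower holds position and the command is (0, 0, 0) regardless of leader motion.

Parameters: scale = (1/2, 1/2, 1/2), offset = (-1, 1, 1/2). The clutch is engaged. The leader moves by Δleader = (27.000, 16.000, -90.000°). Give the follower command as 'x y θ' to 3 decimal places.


12.500 9.000 -44.500

axis x: 1/2·27.000 + -1 = 12.500
axis y: 1/2·16.000 + 1 = 9.000
axis θ: 1/2·-90.000 + 1/2 = -44.500


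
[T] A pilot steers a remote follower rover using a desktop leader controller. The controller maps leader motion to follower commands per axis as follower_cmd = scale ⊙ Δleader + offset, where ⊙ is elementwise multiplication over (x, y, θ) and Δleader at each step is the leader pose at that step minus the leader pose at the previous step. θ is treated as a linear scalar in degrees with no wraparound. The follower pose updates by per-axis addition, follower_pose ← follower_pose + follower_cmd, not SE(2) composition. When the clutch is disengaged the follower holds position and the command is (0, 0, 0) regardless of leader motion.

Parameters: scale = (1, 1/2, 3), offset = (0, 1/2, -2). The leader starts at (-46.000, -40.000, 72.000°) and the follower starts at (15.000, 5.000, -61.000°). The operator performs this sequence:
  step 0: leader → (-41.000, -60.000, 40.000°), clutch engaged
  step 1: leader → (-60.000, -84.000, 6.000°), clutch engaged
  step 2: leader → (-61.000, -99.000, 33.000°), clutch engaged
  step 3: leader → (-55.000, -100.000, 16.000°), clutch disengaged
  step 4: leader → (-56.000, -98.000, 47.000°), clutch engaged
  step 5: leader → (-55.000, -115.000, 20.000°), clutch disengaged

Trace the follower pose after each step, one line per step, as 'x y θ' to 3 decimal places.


step 0: Δleader=(5.000, -20.000, -32.000°), engaged; cmd=(5.000, -9.500, -98.000°) → follower=(20.000, -4.500, -159.000°)
step 1: Δleader=(-19.000, -24.000, -34.000°), engaged; cmd=(-19.000, -11.500, -104.000°) → follower=(1.000, -16.000, -263.000°)
step 2: Δleader=(-1.000, -15.000, 27.000°), engaged; cmd=(-1.000, -7.000, 79.000°) → follower=(0.000, -23.000, -184.000°)
step 3: Δleader=(6.000, -1.000, -17.000°), disengaged; cmd=(0,0,0) → follower holds at (0.000, -23.000, -184.000°)
step 4: Δleader=(-1.000, 2.000, 31.000°), engaged; cmd=(-1.000, 1.500, 91.000°) → follower=(-1.000, -21.500, -93.000°)
step 5: Δleader=(1.000, -17.000, -27.000°), disengaged; cmd=(0,0,0) → follower holds at (-1.000, -21.500, -93.000°)

20.000 -4.500 -159.000
1.000 -16.000 -263.000
0.000 -23.000 -184.000
0.000 -23.000 -184.000
-1.000 -21.500 -93.000
-1.000 -21.500 -93.000


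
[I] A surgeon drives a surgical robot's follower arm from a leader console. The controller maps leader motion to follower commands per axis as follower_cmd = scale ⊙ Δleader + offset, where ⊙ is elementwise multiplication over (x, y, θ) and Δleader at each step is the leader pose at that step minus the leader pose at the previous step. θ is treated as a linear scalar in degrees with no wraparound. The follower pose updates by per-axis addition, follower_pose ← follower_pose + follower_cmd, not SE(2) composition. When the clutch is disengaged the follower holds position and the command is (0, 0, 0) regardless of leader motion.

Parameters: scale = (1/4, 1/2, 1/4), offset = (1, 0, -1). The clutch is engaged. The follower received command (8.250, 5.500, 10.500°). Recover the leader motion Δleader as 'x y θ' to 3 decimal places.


29.000 11.000 46.000

axis x: (8.250 − 1) / (1/4) = 29.000
axis y: (5.500 − 0) / (1/2) = 11.000
axis θ: (10.500 − -1) / (1/4) = 46.000


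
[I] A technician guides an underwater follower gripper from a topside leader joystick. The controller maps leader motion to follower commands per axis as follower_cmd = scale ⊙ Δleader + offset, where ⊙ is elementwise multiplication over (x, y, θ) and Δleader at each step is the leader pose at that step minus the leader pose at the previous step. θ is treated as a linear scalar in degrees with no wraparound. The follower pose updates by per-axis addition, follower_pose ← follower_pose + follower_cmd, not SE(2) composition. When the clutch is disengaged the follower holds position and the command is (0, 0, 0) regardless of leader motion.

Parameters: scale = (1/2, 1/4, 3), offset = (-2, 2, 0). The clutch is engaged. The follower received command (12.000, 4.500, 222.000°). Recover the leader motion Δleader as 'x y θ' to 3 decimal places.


axis x: (12.000 − -2) / (1/2) = 28.000
axis y: (4.500 − 2) / (1/4) = 10.000
axis θ: (222.000 − 0) / (3) = 74.000

28.000 10.000 74.000


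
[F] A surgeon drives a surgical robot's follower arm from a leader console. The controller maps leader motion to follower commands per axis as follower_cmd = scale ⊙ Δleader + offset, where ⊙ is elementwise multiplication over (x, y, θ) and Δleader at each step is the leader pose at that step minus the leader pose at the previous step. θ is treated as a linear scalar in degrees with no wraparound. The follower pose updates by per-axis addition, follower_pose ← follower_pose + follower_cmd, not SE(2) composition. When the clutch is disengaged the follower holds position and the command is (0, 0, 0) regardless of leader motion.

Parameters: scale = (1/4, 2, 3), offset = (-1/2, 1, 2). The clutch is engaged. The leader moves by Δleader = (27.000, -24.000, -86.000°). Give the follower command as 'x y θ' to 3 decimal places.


axis x: 1/4·27.000 + -1/2 = 6.250
axis y: 2·-24.000 + 1 = -47.000
axis θ: 3·-86.000 + 2 = -256.000

6.250 -47.000 -256.000


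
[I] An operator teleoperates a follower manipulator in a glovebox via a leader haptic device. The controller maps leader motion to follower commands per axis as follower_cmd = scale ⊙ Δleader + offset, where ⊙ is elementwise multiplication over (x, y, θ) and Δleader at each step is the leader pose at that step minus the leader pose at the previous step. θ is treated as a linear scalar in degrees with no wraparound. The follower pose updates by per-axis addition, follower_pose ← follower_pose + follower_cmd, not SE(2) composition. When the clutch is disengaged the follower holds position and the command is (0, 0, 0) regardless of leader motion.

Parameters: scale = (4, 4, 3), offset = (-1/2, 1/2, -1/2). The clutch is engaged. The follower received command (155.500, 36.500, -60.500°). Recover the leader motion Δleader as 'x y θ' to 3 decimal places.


39.000 9.000 -20.000

axis x: (155.500 − -1/2) / (4) = 39.000
axis y: (36.500 − 1/2) / (4) = 9.000
axis θ: (-60.500 − -1/2) / (3) = -20.000


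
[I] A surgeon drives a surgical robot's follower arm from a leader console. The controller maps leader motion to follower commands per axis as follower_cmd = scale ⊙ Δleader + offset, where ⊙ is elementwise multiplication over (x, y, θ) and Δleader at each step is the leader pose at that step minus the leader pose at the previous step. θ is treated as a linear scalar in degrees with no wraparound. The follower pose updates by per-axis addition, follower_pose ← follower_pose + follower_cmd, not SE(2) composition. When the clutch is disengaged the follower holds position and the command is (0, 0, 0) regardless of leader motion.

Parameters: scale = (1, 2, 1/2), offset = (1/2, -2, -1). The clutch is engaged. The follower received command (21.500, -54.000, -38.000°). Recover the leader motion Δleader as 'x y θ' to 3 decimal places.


21.000 -26.000 -74.000

axis x: (21.500 − 1/2) / (1) = 21.000
axis y: (-54.000 − -2) / (2) = -26.000
axis θ: (-38.000 − -1) / (1/2) = -74.000


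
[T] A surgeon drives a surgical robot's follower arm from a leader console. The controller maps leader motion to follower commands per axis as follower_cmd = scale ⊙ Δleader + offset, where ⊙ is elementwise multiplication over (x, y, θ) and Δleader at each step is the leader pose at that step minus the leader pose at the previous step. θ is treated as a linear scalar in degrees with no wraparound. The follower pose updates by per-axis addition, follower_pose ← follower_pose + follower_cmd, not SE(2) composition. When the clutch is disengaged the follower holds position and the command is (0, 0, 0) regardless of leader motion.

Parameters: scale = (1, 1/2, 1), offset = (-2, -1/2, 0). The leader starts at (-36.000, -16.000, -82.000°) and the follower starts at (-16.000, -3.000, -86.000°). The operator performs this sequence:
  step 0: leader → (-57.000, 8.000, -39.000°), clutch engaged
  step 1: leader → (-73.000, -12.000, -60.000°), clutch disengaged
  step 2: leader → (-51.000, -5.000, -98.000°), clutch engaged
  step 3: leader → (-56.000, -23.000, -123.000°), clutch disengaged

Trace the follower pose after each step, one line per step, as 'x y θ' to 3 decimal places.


step 0: Δleader=(-21.000, 24.000, 43.000°), engaged; cmd=(-23.000, 11.500, 43.000°) → follower=(-39.000, 8.500, -43.000°)
step 1: Δleader=(-16.000, -20.000, -21.000°), disengaged; cmd=(0,0,0) → follower holds at (-39.000, 8.500, -43.000°)
step 2: Δleader=(22.000, 7.000, -38.000°), engaged; cmd=(20.000, 3.000, -38.000°) → follower=(-19.000, 11.500, -81.000°)
step 3: Δleader=(-5.000, -18.000, -25.000°), disengaged; cmd=(0,0,0) → follower holds at (-19.000, 11.500, -81.000°)

-39.000 8.500 -43.000
-39.000 8.500 -43.000
-19.000 11.500 -81.000
-19.000 11.500 -81.000


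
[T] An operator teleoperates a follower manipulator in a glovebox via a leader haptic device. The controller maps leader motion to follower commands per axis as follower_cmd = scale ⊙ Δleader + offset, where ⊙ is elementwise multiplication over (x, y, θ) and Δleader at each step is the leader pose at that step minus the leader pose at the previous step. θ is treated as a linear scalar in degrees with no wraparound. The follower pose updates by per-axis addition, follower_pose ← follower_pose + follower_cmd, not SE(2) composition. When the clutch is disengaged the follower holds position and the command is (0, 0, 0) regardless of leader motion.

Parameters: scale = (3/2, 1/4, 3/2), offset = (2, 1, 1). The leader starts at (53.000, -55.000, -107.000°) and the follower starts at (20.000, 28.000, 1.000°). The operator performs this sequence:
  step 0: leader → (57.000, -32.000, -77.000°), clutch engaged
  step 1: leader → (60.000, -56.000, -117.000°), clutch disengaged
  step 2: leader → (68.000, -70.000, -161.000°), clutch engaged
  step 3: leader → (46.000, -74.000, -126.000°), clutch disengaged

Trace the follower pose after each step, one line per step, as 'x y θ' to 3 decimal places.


step 0: Δleader=(4.000, 23.000, 30.000°), engaged; cmd=(8.000, 6.750, 46.000°) → follower=(28.000, 34.750, 47.000°)
step 1: Δleader=(3.000, -24.000, -40.000°), disengaged; cmd=(0,0,0) → follower holds at (28.000, 34.750, 47.000°)
step 2: Δleader=(8.000, -14.000, -44.000°), engaged; cmd=(14.000, -2.500, -65.000°) → follower=(42.000, 32.250, -18.000°)
step 3: Δleader=(-22.000, -4.000, 35.000°), disengaged; cmd=(0,0,0) → follower holds at (42.000, 32.250, -18.000°)

28.000 34.750 47.000
28.000 34.750 47.000
42.000 32.250 -18.000
42.000 32.250 -18.000


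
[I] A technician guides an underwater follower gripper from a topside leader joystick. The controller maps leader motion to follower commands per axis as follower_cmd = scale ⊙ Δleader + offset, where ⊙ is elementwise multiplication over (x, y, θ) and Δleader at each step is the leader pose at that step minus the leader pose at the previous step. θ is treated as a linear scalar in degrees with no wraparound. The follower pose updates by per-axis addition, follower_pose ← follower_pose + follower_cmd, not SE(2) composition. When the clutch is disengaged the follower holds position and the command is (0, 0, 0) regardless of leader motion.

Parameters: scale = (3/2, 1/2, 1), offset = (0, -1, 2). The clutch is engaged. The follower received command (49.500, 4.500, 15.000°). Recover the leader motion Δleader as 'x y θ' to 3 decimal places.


33.000 11.000 13.000

axis x: (49.500 − 0) / (3/2) = 33.000
axis y: (4.500 − -1) / (1/2) = 11.000
axis θ: (15.000 − 2) / (1) = 13.000


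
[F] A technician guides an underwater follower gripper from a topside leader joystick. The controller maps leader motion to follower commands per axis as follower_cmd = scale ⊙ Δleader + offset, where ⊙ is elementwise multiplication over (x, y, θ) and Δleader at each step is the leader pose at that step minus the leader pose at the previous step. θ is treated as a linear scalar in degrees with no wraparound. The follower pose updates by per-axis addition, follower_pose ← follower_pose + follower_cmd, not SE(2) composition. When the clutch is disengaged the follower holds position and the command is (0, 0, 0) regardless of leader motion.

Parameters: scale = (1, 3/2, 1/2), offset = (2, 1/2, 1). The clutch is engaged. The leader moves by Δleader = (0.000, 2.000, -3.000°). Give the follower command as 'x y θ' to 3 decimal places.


2.000 3.500 -0.500

axis x: 1·0.000 + 2 = 2.000
axis y: 3/2·2.000 + 1/2 = 3.500
axis θ: 1/2·-3.000 + 1 = -0.500


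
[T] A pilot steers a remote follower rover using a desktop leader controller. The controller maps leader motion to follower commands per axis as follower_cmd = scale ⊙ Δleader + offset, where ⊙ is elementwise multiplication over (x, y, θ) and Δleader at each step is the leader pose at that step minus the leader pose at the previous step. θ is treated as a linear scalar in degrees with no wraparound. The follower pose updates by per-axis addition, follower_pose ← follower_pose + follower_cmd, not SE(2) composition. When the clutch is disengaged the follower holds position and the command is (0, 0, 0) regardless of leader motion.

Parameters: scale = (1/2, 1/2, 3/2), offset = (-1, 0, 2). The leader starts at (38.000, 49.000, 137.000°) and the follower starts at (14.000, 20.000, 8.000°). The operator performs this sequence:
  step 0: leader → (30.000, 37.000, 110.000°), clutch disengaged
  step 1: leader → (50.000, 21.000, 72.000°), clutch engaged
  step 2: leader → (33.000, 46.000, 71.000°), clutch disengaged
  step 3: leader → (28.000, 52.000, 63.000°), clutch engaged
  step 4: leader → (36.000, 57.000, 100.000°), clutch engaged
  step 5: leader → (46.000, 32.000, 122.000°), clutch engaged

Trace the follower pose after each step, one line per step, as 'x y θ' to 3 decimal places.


14.000 20.000 8.000
23.000 12.000 -47.000
23.000 12.000 -47.000
19.500 15.000 -57.000
22.500 17.500 0.500
26.500 5.000 35.500

step 0: Δleader=(-8.000, -12.000, -27.000°), disengaged; cmd=(0,0,0) → follower holds at (14.000, 20.000, 8.000°)
step 1: Δleader=(20.000, -16.000, -38.000°), engaged; cmd=(9.000, -8.000, -55.000°) → follower=(23.000, 12.000, -47.000°)
step 2: Δleader=(-17.000, 25.000, -1.000°), disengaged; cmd=(0,0,0) → follower holds at (23.000, 12.000, -47.000°)
step 3: Δleader=(-5.000, 6.000, -8.000°), engaged; cmd=(-3.500, 3.000, -10.000°) → follower=(19.500, 15.000, -57.000°)
step 4: Δleader=(8.000, 5.000, 37.000°), engaged; cmd=(3.000, 2.500, 57.500°) → follower=(22.500, 17.500, 0.500°)
step 5: Δleader=(10.000, -25.000, 22.000°), engaged; cmd=(4.000, -12.500, 35.000°) → follower=(26.500, 5.000, 35.500°)


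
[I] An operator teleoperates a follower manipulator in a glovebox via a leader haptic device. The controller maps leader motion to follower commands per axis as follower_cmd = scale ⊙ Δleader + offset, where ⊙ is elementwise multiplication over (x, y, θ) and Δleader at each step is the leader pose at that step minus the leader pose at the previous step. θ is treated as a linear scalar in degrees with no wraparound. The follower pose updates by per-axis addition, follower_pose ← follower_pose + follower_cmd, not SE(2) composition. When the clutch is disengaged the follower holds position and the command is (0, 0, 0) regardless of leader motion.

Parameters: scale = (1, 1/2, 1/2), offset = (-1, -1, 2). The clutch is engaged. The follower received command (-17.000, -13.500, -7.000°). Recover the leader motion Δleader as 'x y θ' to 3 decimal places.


axis x: (-17.000 − -1) / (1) = -16.000
axis y: (-13.500 − -1) / (1/2) = -25.000
axis θ: (-7.000 − 2) / (1/2) = -18.000

-16.000 -25.000 -18.000


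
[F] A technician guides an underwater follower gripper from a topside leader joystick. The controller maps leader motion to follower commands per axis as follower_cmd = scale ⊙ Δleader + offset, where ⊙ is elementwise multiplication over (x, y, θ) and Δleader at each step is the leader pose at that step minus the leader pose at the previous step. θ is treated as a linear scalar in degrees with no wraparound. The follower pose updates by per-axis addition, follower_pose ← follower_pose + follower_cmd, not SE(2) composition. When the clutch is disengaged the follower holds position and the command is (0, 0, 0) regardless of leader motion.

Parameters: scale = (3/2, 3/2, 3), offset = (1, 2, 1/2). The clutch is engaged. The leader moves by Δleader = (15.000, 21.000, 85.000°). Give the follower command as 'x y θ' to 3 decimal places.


axis x: 3/2·15.000 + 1 = 23.500
axis y: 3/2·21.000 + 2 = 33.500
axis θ: 3·85.000 + 1/2 = 255.500

23.500 33.500 255.500


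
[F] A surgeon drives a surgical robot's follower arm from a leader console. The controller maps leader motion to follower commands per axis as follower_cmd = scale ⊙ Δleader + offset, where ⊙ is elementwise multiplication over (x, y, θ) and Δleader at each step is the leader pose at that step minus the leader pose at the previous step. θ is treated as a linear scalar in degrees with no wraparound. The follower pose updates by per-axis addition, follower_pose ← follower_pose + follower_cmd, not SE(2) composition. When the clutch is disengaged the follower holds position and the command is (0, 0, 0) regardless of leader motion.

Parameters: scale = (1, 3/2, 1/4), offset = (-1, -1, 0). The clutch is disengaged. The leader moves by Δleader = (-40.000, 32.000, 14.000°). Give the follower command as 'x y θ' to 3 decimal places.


clutch disengaged → follower holds; cmd = (0, 0, 0)

0.000 0.000 0.000


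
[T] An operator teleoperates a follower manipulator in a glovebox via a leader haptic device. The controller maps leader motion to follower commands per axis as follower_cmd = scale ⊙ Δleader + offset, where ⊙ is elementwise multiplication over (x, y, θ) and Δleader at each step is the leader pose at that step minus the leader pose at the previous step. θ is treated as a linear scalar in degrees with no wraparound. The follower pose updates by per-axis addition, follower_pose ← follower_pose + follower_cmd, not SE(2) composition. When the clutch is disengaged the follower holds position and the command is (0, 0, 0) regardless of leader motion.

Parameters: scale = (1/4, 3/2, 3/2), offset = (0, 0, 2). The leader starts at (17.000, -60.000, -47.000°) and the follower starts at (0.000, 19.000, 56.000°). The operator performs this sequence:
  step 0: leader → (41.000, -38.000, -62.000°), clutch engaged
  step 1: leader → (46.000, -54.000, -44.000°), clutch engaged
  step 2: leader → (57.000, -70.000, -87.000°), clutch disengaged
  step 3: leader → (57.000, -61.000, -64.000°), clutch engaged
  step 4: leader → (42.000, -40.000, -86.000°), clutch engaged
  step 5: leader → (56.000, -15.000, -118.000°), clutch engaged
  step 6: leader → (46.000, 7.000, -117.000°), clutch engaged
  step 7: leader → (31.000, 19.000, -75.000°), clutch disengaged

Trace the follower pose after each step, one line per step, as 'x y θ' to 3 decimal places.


step 0: Δleader=(24.000, 22.000, -15.000°), engaged; cmd=(6.000, 33.000, -20.500°) → follower=(6.000, 52.000, 35.500°)
step 1: Δleader=(5.000, -16.000, 18.000°), engaged; cmd=(1.250, -24.000, 29.000°) → follower=(7.250, 28.000, 64.500°)
step 2: Δleader=(11.000, -16.000, -43.000°), disengaged; cmd=(0,0,0) → follower holds at (7.250, 28.000, 64.500°)
step 3: Δleader=(0.000, 9.000, 23.000°), engaged; cmd=(0.000, 13.500, 36.500°) → follower=(7.250, 41.500, 101.000°)
step 4: Δleader=(-15.000, 21.000, -22.000°), engaged; cmd=(-3.750, 31.500, -31.000°) → follower=(3.500, 73.000, 70.000°)
step 5: Δleader=(14.000, 25.000, -32.000°), engaged; cmd=(3.500, 37.500, -46.000°) → follower=(7.000, 110.500, 24.000°)
step 6: Δleader=(-10.000, 22.000, 1.000°), engaged; cmd=(-2.500, 33.000, 3.500°) → follower=(4.500, 143.500, 27.500°)
step 7: Δleader=(-15.000, 12.000, 42.000°), disengaged; cmd=(0,0,0) → follower holds at (4.500, 143.500, 27.500°)

6.000 52.000 35.500
7.250 28.000 64.500
7.250 28.000 64.500
7.250 41.500 101.000
3.500 73.000 70.000
7.000 110.500 24.000
4.500 143.500 27.500
4.500 143.500 27.500


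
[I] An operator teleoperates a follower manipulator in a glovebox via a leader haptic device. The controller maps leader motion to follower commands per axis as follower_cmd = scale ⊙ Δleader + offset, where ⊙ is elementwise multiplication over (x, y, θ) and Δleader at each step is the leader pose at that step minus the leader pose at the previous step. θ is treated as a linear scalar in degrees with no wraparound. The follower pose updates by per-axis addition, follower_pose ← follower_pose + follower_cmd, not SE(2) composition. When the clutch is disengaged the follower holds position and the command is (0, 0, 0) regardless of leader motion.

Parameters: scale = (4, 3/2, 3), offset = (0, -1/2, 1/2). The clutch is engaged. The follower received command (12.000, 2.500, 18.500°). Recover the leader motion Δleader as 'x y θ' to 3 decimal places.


axis x: (12.000 − 0) / (4) = 3.000
axis y: (2.500 − -1/2) / (3/2) = 2.000
axis θ: (18.500 − 1/2) / (3) = 6.000

3.000 2.000 6.000


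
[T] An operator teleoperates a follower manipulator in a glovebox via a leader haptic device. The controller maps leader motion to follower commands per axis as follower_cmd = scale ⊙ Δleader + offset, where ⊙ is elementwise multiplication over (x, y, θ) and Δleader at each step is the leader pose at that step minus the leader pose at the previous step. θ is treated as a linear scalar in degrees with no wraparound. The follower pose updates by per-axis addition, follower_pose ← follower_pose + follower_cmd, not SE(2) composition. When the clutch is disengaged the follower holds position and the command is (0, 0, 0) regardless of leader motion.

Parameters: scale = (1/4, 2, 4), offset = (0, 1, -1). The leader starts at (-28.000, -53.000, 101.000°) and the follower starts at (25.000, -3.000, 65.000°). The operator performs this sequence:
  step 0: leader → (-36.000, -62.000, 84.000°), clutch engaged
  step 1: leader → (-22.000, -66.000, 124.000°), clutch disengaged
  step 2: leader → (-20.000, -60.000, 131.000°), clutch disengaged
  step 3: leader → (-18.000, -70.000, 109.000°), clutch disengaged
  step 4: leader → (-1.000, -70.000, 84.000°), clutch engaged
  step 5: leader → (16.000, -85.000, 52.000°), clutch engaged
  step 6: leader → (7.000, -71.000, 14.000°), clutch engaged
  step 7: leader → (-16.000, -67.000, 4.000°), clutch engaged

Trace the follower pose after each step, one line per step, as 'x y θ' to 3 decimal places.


step 0: Δleader=(-8.000, -9.000, -17.000°), engaged; cmd=(-2.000, -17.000, -69.000°) → follower=(23.000, -20.000, -4.000°)
step 1: Δleader=(14.000, -4.000, 40.000°), disengaged; cmd=(0,0,0) → follower holds at (23.000, -20.000, -4.000°)
step 2: Δleader=(2.000, 6.000, 7.000°), disengaged; cmd=(0,0,0) → follower holds at (23.000, -20.000, -4.000°)
step 3: Δleader=(2.000, -10.000, -22.000°), disengaged; cmd=(0,0,0) → follower holds at (23.000, -20.000, -4.000°)
step 4: Δleader=(17.000, 0.000, -25.000°), engaged; cmd=(4.250, 1.000, -101.000°) → follower=(27.250, -19.000, -105.000°)
step 5: Δleader=(17.000, -15.000, -32.000°), engaged; cmd=(4.250, -29.000, -129.000°) → follower=(31.500, -48.000, -234.000°)
step 6: Δleader=(-9.000, 14.000, -38.000°), engaged; cmd=(-2.250, 29.000, -153.000°) → follower=(29.250, -19.000, -387.000°)
step 7: Δleader=(-23.000, 4.000, -10.000°), engaged; cmd=(-5.750, 9.000, -41.000°) → follower=(23.500, -10.000, -428.000°)

23.000 -20.000 -4.000
23.000 -20.000 -4.000
23.000 -20.000 -4.000
23.000 -20.000 -4.000
27.250 -19.000 -105.000
31.500 -48.000 -234.000
29.250 -19.000 -387.000
23.500 -10.000 -428.000
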